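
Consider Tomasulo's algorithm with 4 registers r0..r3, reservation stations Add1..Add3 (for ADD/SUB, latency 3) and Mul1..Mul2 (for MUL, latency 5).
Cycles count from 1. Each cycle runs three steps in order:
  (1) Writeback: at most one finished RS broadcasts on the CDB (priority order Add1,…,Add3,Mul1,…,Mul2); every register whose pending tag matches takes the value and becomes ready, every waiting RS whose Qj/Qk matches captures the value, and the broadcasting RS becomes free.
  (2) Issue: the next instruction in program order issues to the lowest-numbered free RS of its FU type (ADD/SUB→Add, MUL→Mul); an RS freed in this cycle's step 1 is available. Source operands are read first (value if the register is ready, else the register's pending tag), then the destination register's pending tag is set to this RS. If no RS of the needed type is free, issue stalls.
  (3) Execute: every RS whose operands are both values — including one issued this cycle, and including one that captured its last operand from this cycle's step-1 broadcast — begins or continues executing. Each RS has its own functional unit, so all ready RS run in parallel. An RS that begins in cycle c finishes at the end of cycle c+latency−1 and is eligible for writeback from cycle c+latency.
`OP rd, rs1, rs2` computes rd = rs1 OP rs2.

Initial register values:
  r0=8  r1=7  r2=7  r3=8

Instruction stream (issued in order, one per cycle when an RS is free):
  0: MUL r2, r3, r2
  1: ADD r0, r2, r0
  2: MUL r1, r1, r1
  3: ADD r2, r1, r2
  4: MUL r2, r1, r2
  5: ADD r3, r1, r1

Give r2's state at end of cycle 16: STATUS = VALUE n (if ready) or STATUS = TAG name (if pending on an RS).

STATUS = VALUE 5145

c1: issue MUL r2<-Mul1 | r0:8,r1:7,r2:Mul1,r3:8
c2: issue ADD r0<-Add1 | r0:Add1,r1:7,r2:Mul1,r3:8
c3: issue MUL r1<-Mul2 | r0:Add1,r1:Mul2,r2:Mul1,r3:8
c4: issue ADD r2<-Add2 | r0:Add1,r1:Mul2,r2:Add2,r3:8
c5: stall | r0:Add1,r1:Mul2,r2:Add2,r3:8
c6: CDB Mul1=56; issue MUL r2<-Mul1 | r0:Add1,r1:Mul2,r2:Mul1,r3:8
c7: issue ADD r3<-Add3 | r0:Add1,r1:Mul2,r2:Mul1,r3:Add3
c8: CDB Mul2=49 | r0:Add1,r1:49,r2:Mul1,r3:Add3
c9: CDB Add1=64 | r0:64,r1:49,r2:Mul1,r3:Add3
c10: - | r0:64,r1:49,r2:Mul1,r3:Add3
c11: CDB Add2=105 | r0:64,r1:49,r2:Mul1,r3:Add3
c12: CDB Add3=98 | r0:64,r1:49,r2:Mul1,r3:98
c13: - | r0:64,r1:49,r2:Mul1,r3:98
c14: - | r0:64,r1:49,r2:Mul1,r3:98
c15: - | r0:64,r1:49,r2:Mul1,r3:98
c16: CDB Mul1=5145 | r0:64,r1:49,r2:5145,r3:98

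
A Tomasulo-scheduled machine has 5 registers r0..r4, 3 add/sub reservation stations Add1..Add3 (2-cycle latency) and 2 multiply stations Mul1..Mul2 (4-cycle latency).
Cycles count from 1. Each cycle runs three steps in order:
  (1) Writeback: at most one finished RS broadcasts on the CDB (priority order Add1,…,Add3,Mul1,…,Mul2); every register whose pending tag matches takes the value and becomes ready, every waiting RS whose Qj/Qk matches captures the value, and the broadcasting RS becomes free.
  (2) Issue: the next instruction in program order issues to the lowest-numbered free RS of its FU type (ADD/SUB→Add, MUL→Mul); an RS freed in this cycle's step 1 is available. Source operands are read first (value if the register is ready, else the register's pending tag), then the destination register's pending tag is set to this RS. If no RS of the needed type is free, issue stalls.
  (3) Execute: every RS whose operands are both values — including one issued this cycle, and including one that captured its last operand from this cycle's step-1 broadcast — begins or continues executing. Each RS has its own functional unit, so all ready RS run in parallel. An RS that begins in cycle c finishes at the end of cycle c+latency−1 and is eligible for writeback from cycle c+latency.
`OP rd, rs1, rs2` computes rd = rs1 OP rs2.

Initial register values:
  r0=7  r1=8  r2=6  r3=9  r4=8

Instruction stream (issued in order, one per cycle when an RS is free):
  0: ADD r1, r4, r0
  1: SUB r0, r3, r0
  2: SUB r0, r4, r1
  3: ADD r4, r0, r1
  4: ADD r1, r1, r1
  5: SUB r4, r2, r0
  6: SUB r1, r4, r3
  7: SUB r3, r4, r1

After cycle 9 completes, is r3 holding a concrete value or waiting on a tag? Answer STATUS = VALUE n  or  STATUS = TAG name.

STATUS = TAG Add2

c1: issue ADD r1<-Add1 | r0:7,r1:Add1,r2:6,r3:9,r4:8
c2: issue SUB r0<-Add2 | r0:Add2,r1:Add1,r2:6,r3:9,r4:8
c3: CDB Add1=15; issue SUB r0<-Add1 | r0:Add1,r1:15,r2:6,r3:9,r4:8
c4: CDB Add2=2; issue ADD r4<-Add2 | r0:Add1,r1:15,r2:6,r3:9,r4:Add2
c5: CDB Add1=-7; issue ADD r1<-Add1 | r0:-7,r1:Add1,r2:6,r3:9,r4:Add2
c6: issue SUB r4<-Add3 | r0:-7,r1:Add1,r2:6,r3:9,r4:Add3
c7: CDB Add1=30; issue SUB r1<-Add1 | r0:-7,r1:Add1,r2:6,r3:9,r4:Add3
c8: CDB Add2=8; issue SUB r3<-Add2 | r0:-7,r1:Add1,r2:6,r3:Add2,r4:Add3
c9: CDB Add3=13 | r0:-7,r1:Add1,r2:6,r3:Add2,r4:13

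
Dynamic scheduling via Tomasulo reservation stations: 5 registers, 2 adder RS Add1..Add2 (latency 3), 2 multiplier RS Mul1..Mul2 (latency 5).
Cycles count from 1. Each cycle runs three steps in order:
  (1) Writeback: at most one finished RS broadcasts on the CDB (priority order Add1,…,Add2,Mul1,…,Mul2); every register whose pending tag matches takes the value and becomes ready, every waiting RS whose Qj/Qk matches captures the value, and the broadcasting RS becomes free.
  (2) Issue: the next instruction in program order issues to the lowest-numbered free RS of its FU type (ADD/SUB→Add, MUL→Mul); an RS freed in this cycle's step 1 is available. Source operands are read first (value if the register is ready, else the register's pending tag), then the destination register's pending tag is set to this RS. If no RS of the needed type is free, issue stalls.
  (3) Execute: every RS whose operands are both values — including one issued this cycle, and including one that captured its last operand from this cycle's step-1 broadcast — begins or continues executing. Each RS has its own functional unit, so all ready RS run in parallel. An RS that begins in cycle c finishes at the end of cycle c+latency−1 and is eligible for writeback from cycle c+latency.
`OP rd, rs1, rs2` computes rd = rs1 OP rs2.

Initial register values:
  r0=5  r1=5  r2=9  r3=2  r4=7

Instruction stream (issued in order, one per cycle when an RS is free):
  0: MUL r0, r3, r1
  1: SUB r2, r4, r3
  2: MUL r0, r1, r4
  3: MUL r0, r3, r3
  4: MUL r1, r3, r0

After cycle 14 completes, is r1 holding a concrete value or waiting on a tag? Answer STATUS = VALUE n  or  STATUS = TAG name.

STATUS = TAG Mul2

  c1: issue MUL r0<-Mul1  regs: r0:Mul1,r1:5,r2:9,r3:2,r4:7
  c2: issue SUB r2<-Add1  regs: r0:Mul1,r1:5,r2:Add1,r3:2,r4:7
  c3: issue MUL r0<-Mul2  regs: r0:Mul2,r1:5,r2:Add1,r3:2,r4:7
  c4: stall  regs: r0:Mul2,r1:5,r2:Add1,r3:2,r4:7
  c5: CDB Add1=5; stall  regs: r0:Mul2,r1:5,r2:5,r3:2,r4:7
  c6: CDB Mul1=10; issue MUL r0<-Mul1  regs: r0:Mul1,r1:5,r2:5,r3:2,r4:7
  c7: stall  regs: r0:Mul1,r1:5,r2:5,r3:2,r4:7
  c8: CDB Mul2=35; issue MUL r1<-Mul2  regs: r0:Mul1,r1:Mul2,r2:5,r3:2,r4:7
  c9: -  regs: r0:Mul1,r1:Mul2,r2:5,r3:2,r4:7
  c10: -  regs: r0:Mul1,r1:Mul2,r2:5,r3:2,r4:7
  c11: CDB Mul1=4  regs: r0:4,r1:Mul2,r2:5,r3:2,r4:7
  c12: -  regs: r0:4,r1:Mul2,r2:5,r3:2,r4:7
  c13: -  regs: r0:4,r1:Mul2,r2:5,r3:2,r4:7
  c14: -  regs: r0:4,r1:Mul2,r2:5,r3:2,r4:7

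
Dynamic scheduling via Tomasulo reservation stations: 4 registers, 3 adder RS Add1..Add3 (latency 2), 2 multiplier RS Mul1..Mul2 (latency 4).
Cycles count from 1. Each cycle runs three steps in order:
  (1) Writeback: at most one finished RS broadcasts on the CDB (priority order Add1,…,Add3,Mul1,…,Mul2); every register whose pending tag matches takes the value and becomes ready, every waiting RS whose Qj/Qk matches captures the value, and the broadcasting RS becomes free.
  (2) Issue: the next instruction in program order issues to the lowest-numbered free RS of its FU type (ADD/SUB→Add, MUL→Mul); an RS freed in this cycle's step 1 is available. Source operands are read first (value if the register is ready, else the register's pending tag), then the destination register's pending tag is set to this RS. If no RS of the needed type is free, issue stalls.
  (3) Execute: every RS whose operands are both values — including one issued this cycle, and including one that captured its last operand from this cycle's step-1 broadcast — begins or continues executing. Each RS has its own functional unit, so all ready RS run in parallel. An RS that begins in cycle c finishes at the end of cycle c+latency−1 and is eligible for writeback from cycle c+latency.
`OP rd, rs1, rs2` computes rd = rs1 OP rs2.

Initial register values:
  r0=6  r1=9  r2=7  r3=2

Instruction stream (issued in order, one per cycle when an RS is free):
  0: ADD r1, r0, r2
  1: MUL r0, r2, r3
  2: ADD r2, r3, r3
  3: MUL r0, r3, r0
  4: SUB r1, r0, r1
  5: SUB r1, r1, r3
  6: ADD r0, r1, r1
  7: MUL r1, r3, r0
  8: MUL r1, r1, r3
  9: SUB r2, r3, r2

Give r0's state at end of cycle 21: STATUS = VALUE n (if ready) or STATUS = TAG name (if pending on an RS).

STATUS = VALUE 26

cycle 1: issue ADD r1<-Add1 // r0:6,r1:Add1,r2:7,r3:2
cycle 2: issue MUL r0<-Mul1 // r0:Mul1,r1:Add1,r2:7,r3:2
cycle 3: CDB Add1=13; issue ADD r2<-Add1 // r0:Mul1,r1:13,r2:Add1,r3:2
cycle 4: issue MUL r0<-Mul2 // r0:Mul2,r1:13,r2:Add1,r3:2
cycle 5: CDB Add1=4; issue SUB r1<-Add1 // r0:Mul2,r1:Add1,r2:4,r3:2
cycle 6: CDB Mul1=14; issue SUB r1<-Add2 // r0:Mul2,r1:Add2,r2:4,r3:2
cycle 7: issue ADD r0<-Add3 // r0:Add3,r1:Add2,r2:4,r3:2
cycle 8: issue MUL r1<-Mul1 // r0:Add3,r1:Mul1,r2:4,r3:2
cycle 9: stall // r0:Add3,r1:Mul1,r2:4,r3:2
cycle 10: CDB Mul2=28; issue MUL r1<-Mul2 // r0:Add3,r1:Mul2,r2:4,r3:2
cycle 11: stall // r0:Add3,r1:Mul2,r2:4,r3:2
cycle 12: CDB Add1=15; issue SUB r2<-Add1 // r0:Add3,r1:Mul2,r2:Add1,r3:2
cycle 13: - // r0:Add3,r1:Mul2,r2:Add1,r3:2
cycle 14: CDB Add1=-2 // r0:Add3,r1:Mul2,r2:-2,r3:2
cycle 15: CDB Add2=13 // r0:Add3,r1:Mul2,r2:-2,r3:2
cycle 16: - // r0:Add3,r1:Mul2,r2:-2,r3:2
cycle 17: CDB Add3=26 // r0:26,r1:Mul2,r2:-2,r3:2
cycle 18: - // r0:26,r1:Mul2,r2:-2,r3:2
cycle 19: - // r0:26,r1:Mul2,r2:-2,r3:2
cycle 20: - // r0:26,r1:Mul2,r2:-2,r3:2
cycle 21: CDB Mul1=52 // r0:26,r1:Mul2,r2:-2,r3:2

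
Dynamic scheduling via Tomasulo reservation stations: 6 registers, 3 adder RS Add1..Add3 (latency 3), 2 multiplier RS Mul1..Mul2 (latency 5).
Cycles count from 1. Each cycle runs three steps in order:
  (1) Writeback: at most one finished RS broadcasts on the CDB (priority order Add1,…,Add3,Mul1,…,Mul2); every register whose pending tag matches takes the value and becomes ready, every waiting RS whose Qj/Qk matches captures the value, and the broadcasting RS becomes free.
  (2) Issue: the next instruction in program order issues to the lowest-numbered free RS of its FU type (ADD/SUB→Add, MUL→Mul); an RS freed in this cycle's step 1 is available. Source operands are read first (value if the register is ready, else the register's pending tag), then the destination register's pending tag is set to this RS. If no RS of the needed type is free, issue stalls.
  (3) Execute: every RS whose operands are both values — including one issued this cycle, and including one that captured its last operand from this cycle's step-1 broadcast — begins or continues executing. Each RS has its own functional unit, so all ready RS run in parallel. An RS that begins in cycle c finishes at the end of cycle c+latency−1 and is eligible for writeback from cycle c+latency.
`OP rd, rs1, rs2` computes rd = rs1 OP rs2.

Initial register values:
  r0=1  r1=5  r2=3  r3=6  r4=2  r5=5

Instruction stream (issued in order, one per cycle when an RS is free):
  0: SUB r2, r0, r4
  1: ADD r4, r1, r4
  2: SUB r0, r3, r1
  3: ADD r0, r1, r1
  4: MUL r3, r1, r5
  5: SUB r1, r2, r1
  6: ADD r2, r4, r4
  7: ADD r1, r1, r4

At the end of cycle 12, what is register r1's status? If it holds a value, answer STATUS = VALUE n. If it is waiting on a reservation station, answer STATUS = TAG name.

STATUS = VALUE 1

  c1: issue SUB r2<-Add1  regs: r0:1,r1:5,r2:Add1,r3:6,r4:2,r5:5
  c2: issue ADD r4<-Add2  regs: r0:1,r1:5,r2:Add1,r3:6,r4:Add2,r5:5
  c3: issue SUB r0<-Add3  regs: r0:Add3,r1:5,r2:Add1,r3:6,r4:Add2,r5:5
  c4: CDB Add1=-1; issue ADD r0<-Add1  regs: r0:Add1,r1:5,r2:-1,r3:6,r4:Add2,r5:5
  c5: CDB Add2=7; issue MUL r3<-Mul1  regs: r0:Add1,r1:5,r2:-1,r3:Mul1,r4:7,r5:5
  c6: CDB Add3=1; issue SUB r1<-Add2  regs: r0:Add1,r1:Add2,r2:-1,r3:Mul1,r4:7,r5:5
  c7: CDB Add1=10; issue ADD r2<-Add1  regs: r0:10,r1:Add2,r2:Add1,r3:Mul1,r4:7,r5:5
  c8: issue ADD r1<-Add3  regs: r0:10,r1:Add3,r2:Add1,r3:Mul1,r4:7,r5:5
  c9: CDB Add2=-6  regs: r0:10,r1:Add3,r2:Add1,r3:Mul1,r4:7,r5:5
  c10: CDB Add1=14  regs: r0:10,r1:Add3,r2:14,r3:Mul1,r4:7,r5:5
  c11: CDB Mul1=25  regs: r0:10,r1:Add3,r2:14,r3:25,r4:7,r5:5
  c12: CDB Add3=1  regs: r0:10,r1:1,r2:14,r3:25,r4:7,r5:5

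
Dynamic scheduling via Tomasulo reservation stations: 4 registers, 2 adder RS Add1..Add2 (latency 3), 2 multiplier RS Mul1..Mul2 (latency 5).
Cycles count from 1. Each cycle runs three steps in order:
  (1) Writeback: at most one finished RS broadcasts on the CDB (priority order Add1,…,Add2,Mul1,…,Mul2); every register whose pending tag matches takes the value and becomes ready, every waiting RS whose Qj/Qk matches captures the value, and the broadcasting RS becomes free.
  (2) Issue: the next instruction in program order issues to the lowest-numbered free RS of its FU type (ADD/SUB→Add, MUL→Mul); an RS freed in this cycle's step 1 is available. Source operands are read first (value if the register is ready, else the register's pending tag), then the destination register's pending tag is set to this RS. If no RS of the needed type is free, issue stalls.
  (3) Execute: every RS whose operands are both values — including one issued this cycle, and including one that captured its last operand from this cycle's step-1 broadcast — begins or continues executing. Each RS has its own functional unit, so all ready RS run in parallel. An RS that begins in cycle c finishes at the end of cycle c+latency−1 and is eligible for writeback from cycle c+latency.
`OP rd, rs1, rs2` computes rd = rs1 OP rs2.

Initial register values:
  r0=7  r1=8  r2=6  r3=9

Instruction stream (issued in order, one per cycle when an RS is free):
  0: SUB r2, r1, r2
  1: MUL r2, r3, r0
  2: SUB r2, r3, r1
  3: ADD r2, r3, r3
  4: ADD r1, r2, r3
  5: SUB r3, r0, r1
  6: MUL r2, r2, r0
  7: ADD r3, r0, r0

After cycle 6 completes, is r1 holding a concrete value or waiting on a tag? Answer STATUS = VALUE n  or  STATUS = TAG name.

STATUS = TAG Add2

  c1: issue SUB r2<-Add1  regs: r0:7,r1:8,r2:Add1,r3:9
  c2: issue MUL r2<-Mul1  regs: r0:7,r1:8,r2:Mul1,r3:9
  c3: issue SUB r2<-Add2  regs: r0:7,r1:8,r2:Add2,r3:9
  c4: CDB Add1=2; issue ADD r2<-Add1  regs: r0:7,r1:8,r2:Add1,r3:9
  c5: stall  regs: r0:7,r1:8,r2:Add1,r3:9
  c6: CDB Add2=1; issue ADD r1<-Add2  regs: r0:7,r1:Add2,r2:Add1,r3:9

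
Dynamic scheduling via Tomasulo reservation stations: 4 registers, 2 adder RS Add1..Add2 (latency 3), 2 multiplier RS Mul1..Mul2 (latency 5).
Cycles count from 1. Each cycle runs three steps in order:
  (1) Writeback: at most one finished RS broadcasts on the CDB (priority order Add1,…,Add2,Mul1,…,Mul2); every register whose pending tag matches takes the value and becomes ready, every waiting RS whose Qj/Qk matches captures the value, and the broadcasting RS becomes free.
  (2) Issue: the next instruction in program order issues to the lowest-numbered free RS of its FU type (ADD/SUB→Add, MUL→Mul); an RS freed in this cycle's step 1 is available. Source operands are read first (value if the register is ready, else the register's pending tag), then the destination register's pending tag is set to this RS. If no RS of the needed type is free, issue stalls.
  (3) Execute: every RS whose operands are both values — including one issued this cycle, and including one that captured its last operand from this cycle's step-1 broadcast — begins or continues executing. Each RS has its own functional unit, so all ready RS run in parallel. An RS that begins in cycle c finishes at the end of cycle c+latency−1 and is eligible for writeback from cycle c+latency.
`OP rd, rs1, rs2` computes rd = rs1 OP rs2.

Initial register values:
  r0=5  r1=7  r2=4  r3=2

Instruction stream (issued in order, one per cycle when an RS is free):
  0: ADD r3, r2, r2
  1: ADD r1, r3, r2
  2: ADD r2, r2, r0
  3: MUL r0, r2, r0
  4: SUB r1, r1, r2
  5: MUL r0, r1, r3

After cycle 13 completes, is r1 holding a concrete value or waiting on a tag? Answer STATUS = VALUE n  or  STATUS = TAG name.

cycle 1: issue ADD r3<-Add1 // r0:5,r1:7,r2:4,r3:Add1
cycle 2: issue ADD r1<-Add2 // r0:5,r1:Add2,r2:4,r3:Add1
cycle 3: stall // r0:5,r1:Add2,r2:4,r3:Add1
cycle 4: CDB Add1=8; issue ADD r2<-Add1 // r0:5,r1:Add2,r2:Add1,r3:8
cycle 5: issue MUL r0<-Mul1 // r0:Mul1,r1:Add2,r2:Add1,r3:8
cycle 6: stall // r0:Mul1,r1:Add2,r2:Add1,r3:8
cycle 7: CDB Add1=9; issue SUB r1<-Add1 // r0:Mul1,r1:Add1,r2:9,r3:8
cycle 8: CDB Add2=12; issue MUL r0<-Mul2 // r0:Mul2,r1:Add1,r2:9,r3:8
cycle 9: - // r0:Mul2,r1:Add1,r2:9,r3:8
cycle 10: - // r0:Mul2,r1:Add1,r2:9,r3:8
cycle 11: CDB Add1=3 // r0:Mul2,r1:3,r2:9,r3:8
cycle 12: CDB Mul1=45 // r0:Mul2,r1:3,r2:9,r3:8
cycle 13: - // r0:Mul2,r1:3,r2:9,r3:8

STATUS = VALUE 3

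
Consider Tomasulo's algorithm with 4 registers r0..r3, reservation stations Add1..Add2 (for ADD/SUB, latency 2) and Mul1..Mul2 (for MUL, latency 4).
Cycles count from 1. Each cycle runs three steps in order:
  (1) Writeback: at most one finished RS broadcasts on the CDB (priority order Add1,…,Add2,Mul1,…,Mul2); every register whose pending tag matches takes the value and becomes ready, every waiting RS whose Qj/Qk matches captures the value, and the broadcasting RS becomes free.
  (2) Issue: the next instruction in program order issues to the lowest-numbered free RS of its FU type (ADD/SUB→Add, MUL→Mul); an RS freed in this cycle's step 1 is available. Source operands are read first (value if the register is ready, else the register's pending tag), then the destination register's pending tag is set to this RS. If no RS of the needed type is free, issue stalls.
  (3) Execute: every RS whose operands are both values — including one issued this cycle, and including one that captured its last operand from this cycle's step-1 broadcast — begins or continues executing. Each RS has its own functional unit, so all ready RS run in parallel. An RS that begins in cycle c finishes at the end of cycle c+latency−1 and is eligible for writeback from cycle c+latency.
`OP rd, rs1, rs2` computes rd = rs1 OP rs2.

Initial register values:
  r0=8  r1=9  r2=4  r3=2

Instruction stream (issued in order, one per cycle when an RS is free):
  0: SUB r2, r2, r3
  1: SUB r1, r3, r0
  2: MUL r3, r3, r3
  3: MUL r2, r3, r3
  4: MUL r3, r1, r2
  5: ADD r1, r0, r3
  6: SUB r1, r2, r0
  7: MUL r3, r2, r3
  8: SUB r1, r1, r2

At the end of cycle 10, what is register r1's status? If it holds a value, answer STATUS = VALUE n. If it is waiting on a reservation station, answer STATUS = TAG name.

  c1: issue SUB r2<-Add1  regs: r0:8,r1:9,r2:Add1,r3:2
  c2: issue SUB r1<-Add2  regs: r0:8,r1:Add2,r2:Add1,r3:2
  c3: CDB Add1=2; issue MUL r3<-Mul1  regs: r0:8,r1:Add2,r2:2,r3:Mul1
  c4: CDB Add2=-6; issue MUL r2<-Mul2  regs: r0:8,r1:-6,r2:Mul2,r3:Mul1
  c5: stall  regs: r0:8,r1:-6,r2:Mul2,r3:Mul1
  c6: stall  regs: r0:8,r1:-6,r2:Mul2,r3:Mul1
  c7: CDB Mul1=4; issue MUL r3<-Mul1  regs: r0:8,r1:-6,r2:Mul2,r3:Mul1
  c8: issue ADD r1<-Add1  regs: r0:8,r1:Add1,r2:Mul2,r3:Mul1
  c9: issue SUB r1<-Add2  regs: r0:8,r1:Add2,r2:Mul2,r3:Mul1
  c10: stall  regs: r0:8,r1:Add2,r2:Mul2,r3:Mul1

STATUS = TAG Add2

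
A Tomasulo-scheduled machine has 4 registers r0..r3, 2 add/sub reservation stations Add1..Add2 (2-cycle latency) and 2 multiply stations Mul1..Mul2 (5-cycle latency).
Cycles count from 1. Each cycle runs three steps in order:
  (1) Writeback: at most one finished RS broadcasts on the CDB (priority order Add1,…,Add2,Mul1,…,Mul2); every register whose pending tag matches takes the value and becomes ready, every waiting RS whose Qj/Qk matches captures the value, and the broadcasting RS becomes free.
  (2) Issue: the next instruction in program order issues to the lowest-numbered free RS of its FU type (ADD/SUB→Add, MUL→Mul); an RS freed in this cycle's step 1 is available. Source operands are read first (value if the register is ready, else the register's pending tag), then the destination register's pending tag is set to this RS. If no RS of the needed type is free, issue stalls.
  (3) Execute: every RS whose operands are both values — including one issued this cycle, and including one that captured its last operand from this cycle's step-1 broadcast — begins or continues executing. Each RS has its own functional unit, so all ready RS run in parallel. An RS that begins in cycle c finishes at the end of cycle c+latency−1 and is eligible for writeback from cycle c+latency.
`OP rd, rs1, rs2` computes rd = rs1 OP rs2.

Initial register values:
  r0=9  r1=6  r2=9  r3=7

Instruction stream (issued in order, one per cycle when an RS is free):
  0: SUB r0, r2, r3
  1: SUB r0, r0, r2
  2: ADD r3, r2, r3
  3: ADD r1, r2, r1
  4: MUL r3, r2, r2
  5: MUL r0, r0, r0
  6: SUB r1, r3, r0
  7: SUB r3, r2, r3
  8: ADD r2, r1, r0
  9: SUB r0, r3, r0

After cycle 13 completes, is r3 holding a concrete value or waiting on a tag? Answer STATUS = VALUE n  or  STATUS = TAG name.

STATUS = VALUE -72

c1: issue SUB r0<-Add1 | r0:Add1,r1:6,r2:9,r3:7
c2: issue SUB r0<-Add2 | r0:Add2,r1:6,r2:9,r3:7
c3: CDB Add1=2; issue ADD r3<-Add1 | r0:Add2,r1:6,r2:9,r3:Add1
c4: stall | r0:Add2,r1:6,r2:9,r3:Add1
c5: CDB Add1=16; issue ADD r1<-Add1 | r0:Add2,r1:Add1,r2:9,r3:16
c6: CDB Add2=-7; issue MUL r3<-Mul1 | r0:-7,r1:Add1,r2:9,r3:Mul1
c7: CDB Add1=15; issue MUL r0<-Mul2 | r0:Mul2,r1:15,r2:9,r3:Mul1
c8: issue SUB r1<-Add1 | r0:Mul2,r1:Add1,r2:9,r3:Mul1
c9: issue SUB r3<-Add2 | r0:Mul2,r1:Add1,r2:9,r3:Add2
c10: stall | r0:Mul2,r1:Add1,r2:9,r3:Add2
c11: CDB Mul1=81; stall | r0:Mul2,r1:Add1,r2:9,r3:Add2
c12: CDB Mul2=49; stall | r0:49,r1:Add1,r2:9,r3:Add2
c13: CDB Add2=-72; issue ADD r2<-Add2 | r0:49,r1:Add1,r2:Add2,r3:-72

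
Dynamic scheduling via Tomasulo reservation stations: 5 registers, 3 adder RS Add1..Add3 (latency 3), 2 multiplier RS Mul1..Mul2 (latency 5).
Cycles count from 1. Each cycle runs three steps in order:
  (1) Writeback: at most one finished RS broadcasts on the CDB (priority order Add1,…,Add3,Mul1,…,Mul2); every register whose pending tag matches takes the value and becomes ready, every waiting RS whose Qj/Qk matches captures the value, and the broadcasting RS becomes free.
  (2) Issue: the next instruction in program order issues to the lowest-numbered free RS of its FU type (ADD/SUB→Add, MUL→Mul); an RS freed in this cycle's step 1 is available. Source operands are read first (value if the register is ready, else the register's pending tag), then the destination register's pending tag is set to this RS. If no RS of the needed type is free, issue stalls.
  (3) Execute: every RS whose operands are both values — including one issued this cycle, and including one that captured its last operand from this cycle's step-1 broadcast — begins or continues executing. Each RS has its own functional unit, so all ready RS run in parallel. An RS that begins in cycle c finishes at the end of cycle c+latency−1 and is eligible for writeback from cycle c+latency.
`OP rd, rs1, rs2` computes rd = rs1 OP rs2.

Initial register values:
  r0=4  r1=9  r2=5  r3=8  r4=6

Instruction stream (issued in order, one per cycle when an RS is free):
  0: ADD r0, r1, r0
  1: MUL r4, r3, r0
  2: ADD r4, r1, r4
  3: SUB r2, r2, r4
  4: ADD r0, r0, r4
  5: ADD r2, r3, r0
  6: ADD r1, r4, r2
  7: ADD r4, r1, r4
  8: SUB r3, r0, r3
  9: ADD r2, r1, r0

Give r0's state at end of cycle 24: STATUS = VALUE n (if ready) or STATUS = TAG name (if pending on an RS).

  c1: issue ADD r0<-Add1  regs: r0:Add1,r1:9,r2:5,r3:8,r4:6
  c2: issue MUL r4<-Mul1  regs: r0:Add1,r1:9,r2:5,r3:8,r4:Mul1
  c3: issue ADD r4<-Add2  regs: r0:Add1,r1:9,r2:5,r3:8,r4:Add2
  c4: CDB Add1=13; issue SUB r2<-Add1  regs: r0:13,r1:9,r2:Add1,r3:8,r4:Add2
  c5: issue ADD r0<-Add3  regs: r0:Add3,r1:9,r2:Add1,r3:8,r4:Add2
  c6: stall  regs: r0:Add3,r1:9,r2:Add1,r3:8,r4:Add2
  c7: stall  regs: r0:Add3,r1:9,r2:Add1,r3:8,r4:Add2
  c8: stall  regs: r0:Add3,r1:9,r2:Add1,r3:8,r4:Add2
  c9: CDB Mul1=104; stall  regs: r0:Add3,r1:9,r2:Add1,r3:8,r4:Add2
  c10: stall  regs: r0:Add3,r1:9,r2:Add1,r3:8,r4:Add2
  c11: stall  regs: r0:Add3,r1:9,r2:Add1,r3:8,r4:Add2
  c12: CDB Add2=113; issue ADD r2<-Add2  regs: r0:Add3,r1:9,r2:Add2,r3:8,r4:113
  c13: stall  regs: r0:Add3,r1:9,r2:Add2,r3:8,r4:113
  c14: stall  regs: r0:Add3,r1:9,r2:Add2,r3:8,r4:113
  c15: CDB Add1=-108; issue ADD r1<-Add1  regs: r0:Add3,r1:Add1,r2:Add2,r3:8,r4:113
  c16: CDB Add3=126; issue ADD r4<-Add3  regs: r0:126,r1:Add1,r2:Add2,r3:8,r4:Add3
  c17: stall  regs: r0:126,r1:Add1,r2:Add2,r3:8,r4:Add3
  c18: stall  regs: r0:126,r1:Add1,r2:Add2,r3:8,r4:Add3
  c19: CDB Add2=134; issue SUB r3<-Add2  regs: r0:126,r1:Add1,r2:134,r3:Add2,r4:Add3
  c20: stall  regs: r0:126,r1:Add1,r2:134,r3:Add2,r4:Add3
  c21: stall  regs: r0:126,r1:Add1,r2:134,r3:Add2,r4:Add3
  c22: CDB Add1=247; issue ADD r2<-Add1  regs: r0:126,r1:247,r2:Add1,r3:Add2,r4:Add3
  c23: CDB Add2=118  regs: r0:126,r1:247,r2:Add1,r3:118,r4:Add3
  c24: -  regs: r0:126,r1:247,r2:Add1,r3:118,r4:Add3

STATUS = VALUE 126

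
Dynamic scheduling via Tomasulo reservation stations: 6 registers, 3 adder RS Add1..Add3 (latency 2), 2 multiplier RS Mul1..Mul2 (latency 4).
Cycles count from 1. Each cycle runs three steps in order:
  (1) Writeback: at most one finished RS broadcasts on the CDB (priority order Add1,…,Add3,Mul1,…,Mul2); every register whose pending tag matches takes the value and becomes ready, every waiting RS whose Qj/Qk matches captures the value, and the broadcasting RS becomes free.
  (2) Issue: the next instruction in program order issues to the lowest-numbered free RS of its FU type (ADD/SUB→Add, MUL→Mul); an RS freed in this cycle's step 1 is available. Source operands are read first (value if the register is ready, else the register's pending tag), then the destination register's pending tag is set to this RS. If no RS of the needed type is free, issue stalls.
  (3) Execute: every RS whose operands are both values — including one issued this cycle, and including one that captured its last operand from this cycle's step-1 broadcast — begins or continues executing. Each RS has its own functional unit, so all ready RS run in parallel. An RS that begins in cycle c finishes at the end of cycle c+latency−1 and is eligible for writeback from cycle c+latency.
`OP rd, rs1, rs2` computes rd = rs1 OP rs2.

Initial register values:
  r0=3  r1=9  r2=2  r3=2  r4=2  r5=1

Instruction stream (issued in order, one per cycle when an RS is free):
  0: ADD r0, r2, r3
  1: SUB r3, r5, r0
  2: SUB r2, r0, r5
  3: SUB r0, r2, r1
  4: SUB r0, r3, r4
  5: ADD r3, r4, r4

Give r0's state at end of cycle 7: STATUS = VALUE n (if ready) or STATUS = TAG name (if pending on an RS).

STATUS = TAG Add1

c1: issue ADD r0<-Add1 | r0:Add1,r1:9,r2:2,r3:2,r4:2,r5:1
c2: issue SUB r3<-Add2 | r0:Add1,r1:9,r2:2,r3:Add2,r4:2,r5:1
c3: CDB Add1=4; issue SUB r2<-Add1 | r0:4,r1:9,r2:Add1,r3:Add2,r4:2,r5:1
c4: issue SUB r0<-Add3 | r0:Add3,r1:9,r2:Add1,r3:Add2,r4:2,r5:1
c5: CDB Add1=3; issue SUB r0<-Add1 | r0:Add1,r1:9,r2:3,r3:Add2,r4:2,r5:1
c6: CDB Add2=-3; issue ADD r3<-Add2 | r0:Add1,r1:9,r2:3,r3:Add2,r4:2,r5:1
c7: CDB Add3=-6 | r0:Add1,r1:9,r2:3,r3:Add2,r4:2,r5:1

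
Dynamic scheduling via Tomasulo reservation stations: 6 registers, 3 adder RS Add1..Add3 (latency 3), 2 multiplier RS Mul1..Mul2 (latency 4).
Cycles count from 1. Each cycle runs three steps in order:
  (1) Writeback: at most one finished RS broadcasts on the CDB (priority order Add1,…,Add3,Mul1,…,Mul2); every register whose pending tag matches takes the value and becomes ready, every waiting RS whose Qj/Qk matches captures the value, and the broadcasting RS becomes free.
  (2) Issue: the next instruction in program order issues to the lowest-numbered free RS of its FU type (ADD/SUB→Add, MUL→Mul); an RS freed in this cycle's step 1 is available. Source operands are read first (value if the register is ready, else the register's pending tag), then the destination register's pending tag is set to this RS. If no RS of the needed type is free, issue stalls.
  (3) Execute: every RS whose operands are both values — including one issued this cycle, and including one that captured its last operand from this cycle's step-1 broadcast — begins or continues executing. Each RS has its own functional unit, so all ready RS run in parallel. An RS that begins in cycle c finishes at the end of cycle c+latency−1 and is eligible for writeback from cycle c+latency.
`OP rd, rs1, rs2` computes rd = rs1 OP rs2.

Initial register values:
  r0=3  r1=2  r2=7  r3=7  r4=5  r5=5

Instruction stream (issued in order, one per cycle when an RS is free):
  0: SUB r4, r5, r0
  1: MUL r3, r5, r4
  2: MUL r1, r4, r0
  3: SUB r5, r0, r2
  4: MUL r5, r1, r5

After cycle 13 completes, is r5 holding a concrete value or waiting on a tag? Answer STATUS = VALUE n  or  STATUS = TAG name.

STATUS = VALUE -24

cycle 1: issue SUB r4<-Add1 // r0:3,r1:2,r2:7,r3:7,r4:Add1,r5:5
cycle 2: issue MUL r3<-Mul1 // r0:3,r1:2,r2:7,r3:Mul1,r4:Add1,r5:5
cycle 3: issue MUL r1<-Mul2 // r0:3,r1:Mul2,r2:7,r3:Mul1,r4:Add1,r5:5
cycle 4: CDB Add1=2; issue SUB r5<-Add1 // r0:3,r1:Mul2,r2:7,r3:Mul1,r4:2,r5:Add1
cycle 5: stall // r0:3,r1:Mul2,r2:7,r3:Mul1,r4:2,r5:Add1
cycle 6: stall // r0:3,r1:Mul2,r2:7,r3:Mul1,r4:2,r5:Add1
cycle 7: CDB Add1=-4; stall // r0:3,r1:Mul2,r2:7,r3:Mul1,r4:2,r5:-4
cycle 8: CDB Mul1=10; issue MUL r5<-Mul1 // r0:3,r1:Mul2,r2:7,r3:10,r4:2,r5:Mul1
cycle 9: CDB Mul2=6 // r0:3,r1:6,r2:7,r3:10,r4:2,r5:Mul1
cycle 10: - // r0:3,r1:6,r2:7,r3:10,r4:2,r5:Mul1
cycle 11: - // r0:3,r1:6,r2:7,r3:10,r4:2,r5:Mul1
cycle 12: - // r0:3,r1:6,r2:7,r3:10,r4:2,r5:Mul1
cycle 13: CDB Mul1=-24 // r0:3,r1:6,r2:7,r3:10,r4:2,r5:-24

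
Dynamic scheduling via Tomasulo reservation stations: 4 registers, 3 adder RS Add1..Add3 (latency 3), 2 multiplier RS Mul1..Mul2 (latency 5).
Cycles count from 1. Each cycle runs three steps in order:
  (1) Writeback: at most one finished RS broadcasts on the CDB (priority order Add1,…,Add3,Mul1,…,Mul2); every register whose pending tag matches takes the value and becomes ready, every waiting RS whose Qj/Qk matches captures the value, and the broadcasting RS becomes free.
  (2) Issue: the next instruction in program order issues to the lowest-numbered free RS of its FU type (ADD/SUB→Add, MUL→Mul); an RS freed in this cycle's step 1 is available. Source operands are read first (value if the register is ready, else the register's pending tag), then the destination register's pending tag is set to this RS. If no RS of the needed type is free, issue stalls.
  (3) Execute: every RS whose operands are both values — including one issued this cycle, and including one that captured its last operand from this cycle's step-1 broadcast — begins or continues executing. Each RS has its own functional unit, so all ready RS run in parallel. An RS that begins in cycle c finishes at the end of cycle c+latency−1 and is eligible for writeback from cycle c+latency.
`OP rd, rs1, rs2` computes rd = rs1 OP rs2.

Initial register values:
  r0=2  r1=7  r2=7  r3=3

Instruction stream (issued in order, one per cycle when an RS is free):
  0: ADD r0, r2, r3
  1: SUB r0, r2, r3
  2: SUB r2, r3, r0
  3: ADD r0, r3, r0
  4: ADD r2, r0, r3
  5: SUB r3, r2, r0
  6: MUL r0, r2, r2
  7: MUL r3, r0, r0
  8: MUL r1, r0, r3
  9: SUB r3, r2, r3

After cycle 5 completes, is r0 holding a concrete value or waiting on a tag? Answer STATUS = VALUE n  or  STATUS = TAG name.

  c1: issue ADD r0<-Add1  regs: r0:Add1,r1:7,r2:7,r3:3
  c2: issue SUB r0<-Add2  regs: r0:Add2,r1:7,r2:7,r3:3
  c3: issue SUB r2<-Add3  regs: r0:Add2,r1:7,r2:Add3,r3:3
  c4: CDB Add1=10; issue ADD r0<-Add1  regs: r0:Add1,r1:7,r2:Add3,r3:3
  c5: CDB Add2=4; issue ADD r2<-Add2  regs: r0:Add1,r1:7,r2:Add2,r3:3

STATUS = TAG Add1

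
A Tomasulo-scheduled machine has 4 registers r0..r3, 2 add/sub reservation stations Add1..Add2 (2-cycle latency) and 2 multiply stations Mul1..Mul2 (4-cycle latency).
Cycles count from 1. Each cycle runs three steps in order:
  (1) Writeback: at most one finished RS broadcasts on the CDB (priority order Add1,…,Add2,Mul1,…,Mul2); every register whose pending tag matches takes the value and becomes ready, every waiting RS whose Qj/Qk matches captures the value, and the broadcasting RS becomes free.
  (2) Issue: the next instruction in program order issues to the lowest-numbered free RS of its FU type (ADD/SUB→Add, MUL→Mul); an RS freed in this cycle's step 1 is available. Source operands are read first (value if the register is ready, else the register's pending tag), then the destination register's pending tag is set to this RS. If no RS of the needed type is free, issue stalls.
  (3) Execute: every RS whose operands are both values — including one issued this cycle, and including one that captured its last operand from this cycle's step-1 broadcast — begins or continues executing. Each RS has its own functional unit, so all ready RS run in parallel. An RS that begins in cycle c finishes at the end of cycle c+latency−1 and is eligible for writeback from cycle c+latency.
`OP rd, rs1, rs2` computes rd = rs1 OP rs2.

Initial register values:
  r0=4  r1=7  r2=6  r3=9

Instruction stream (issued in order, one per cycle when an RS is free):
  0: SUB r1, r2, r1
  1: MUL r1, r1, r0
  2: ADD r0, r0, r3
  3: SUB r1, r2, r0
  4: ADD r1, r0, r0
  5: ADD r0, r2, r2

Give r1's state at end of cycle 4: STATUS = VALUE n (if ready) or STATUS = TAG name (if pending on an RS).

  c1: issue SUB r1<-Add1  regs: r0:4,r1:Add1,r2:6,r3:9
  c2: issue MUL r1<-Mul1  regs: r0:4,r1:Mul1,r2:6,r3:9
  c3: CDB Add1=-1; issue ADD r0<-Add1  regs: r0:Add1,r1:Mul1,r2:6,r3:9
  c4: issue SUB r1<-Add2  regs: r0:Add1,r1:Add2,r2:6,r3:9

STATUS = TAG Add2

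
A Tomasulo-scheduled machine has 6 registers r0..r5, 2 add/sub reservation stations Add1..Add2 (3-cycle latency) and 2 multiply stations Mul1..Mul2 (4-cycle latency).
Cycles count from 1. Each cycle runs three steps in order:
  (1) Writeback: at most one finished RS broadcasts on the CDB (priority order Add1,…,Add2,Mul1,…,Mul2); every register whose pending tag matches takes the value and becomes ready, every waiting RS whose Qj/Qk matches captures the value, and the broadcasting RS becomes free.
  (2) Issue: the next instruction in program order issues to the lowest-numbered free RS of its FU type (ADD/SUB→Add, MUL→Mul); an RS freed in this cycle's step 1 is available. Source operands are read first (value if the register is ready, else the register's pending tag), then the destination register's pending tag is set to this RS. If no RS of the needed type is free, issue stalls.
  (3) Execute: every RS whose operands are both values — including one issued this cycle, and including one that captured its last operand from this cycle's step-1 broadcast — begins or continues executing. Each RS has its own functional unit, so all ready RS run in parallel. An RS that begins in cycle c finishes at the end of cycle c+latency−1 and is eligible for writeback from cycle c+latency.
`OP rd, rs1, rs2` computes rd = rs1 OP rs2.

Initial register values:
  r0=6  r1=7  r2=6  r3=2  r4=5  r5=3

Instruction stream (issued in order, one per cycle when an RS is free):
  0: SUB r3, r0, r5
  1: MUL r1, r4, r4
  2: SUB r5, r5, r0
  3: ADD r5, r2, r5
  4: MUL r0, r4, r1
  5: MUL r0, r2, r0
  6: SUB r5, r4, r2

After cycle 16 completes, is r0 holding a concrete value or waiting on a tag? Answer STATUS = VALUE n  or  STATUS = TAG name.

cycle 1: issue SUB r3<-Add1 // r0:6,r1:7,r2:6,r3:Add1,r4:5,r5:3
cycle 2: issue MUL r1<-Mul1 // r0:6,r1:Mul1,r2:6,r3:Add1,r4:5,r5:3
cycle 3: issue SUB r5<-Add2 // r0:6,r1:Mul1,r2:6,r3:Add1,r4:5,r5:Add2
cycle 4: CDB Add1=3; issue ADD r5<-Add1 // r0:6,r1:Mul1,r2:6,r3:3,r4:5,r5:Add1
cycle 5: issue MUL r0<-Mul2 // r0:Mul2,r1:Mul1,r2:6,r3:3,r4:5,r5:Add1
cycle 6: CDB Add2=-3; stall // r0:Mul2,r1:Mul1,r2:6,r3:3,r4:5,r5:Add1
cycle 7: CDB Mul1=25; issue MUL r0<-Mul1 // r0:Mul1,r1:25,r2:6,r3:3,r4:5,r5:Add1
cycle 8: issue SUB r5<-Add2 // r0:Mul1,r1:25,r2:6,r3:3,r4:5,r5:Add2
cycle 9: CDB Add1=3 // r0:Mul1,r1:25,r2:6,r3:3,r4:5,r5:Add2
cycle 10: - // r0:Mul1,r1:25,r2:6,r3:3,r4:5,r5:Add2
cycle 11: CDB Add2=-1 // r0:Mul1,r1:25,r2:6,r3:3,r4:5,r5:-1
cycle 12: CDB Mul2=125 // r0:Mul1,r1:25,r2:6,r3:3,r4:5,r5:-1
cycle 13: - // r0:Mul1,r1:25,r2:6,r3:3,r4:5,r5:-1
cycle 14: - // r0:Mul1,r1:25,r2:6,r3:3,r4:5,r5:-1
cycle 15: - // r0:Mul1,r1:25,r2:6,r3:3,r4:5,r5:-1
cycle 16: CDB Mul1=750 // r0:750,r1:25,r2:6,r3:3,r4:5,r5:-1

STATUS = VALUE 750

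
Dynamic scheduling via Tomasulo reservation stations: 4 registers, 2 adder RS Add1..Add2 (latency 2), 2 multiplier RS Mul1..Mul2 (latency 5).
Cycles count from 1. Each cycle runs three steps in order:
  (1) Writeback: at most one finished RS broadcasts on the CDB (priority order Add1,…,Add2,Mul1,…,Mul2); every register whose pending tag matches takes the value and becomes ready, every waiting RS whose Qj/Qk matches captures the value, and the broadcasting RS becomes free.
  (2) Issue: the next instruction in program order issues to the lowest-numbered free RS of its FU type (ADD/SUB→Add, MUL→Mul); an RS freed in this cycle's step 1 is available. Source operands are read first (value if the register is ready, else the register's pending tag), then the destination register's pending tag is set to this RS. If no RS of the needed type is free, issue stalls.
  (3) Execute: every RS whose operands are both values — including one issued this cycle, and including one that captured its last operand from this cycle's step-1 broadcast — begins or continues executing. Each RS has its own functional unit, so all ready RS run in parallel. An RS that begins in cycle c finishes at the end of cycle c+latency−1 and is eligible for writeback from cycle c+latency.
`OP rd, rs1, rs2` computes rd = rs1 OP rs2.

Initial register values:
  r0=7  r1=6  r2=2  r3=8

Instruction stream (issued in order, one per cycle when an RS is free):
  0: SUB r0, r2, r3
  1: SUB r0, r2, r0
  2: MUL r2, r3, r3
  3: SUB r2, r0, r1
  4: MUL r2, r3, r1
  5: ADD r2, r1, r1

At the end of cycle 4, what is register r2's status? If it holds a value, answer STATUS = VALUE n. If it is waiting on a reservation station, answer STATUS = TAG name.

cycle 1: issue SUB r0<-Add1 // r0:Add1,r1:6,r2:2,r3:8
cycle 2: issue SUB r0<-Add2 // r0:Add2,r1:6,r2:2,r3:8
cycle 3: CDB Add1=-6; issue MUL r2<-Mul1 // r0:Add2,r1:6,r2:Mul1,r3:8
cycle 4: issue SUB r2<-Add1 // r0:Add2,r1:6,r2:Add1,r3:8

STATUS = TAG Add1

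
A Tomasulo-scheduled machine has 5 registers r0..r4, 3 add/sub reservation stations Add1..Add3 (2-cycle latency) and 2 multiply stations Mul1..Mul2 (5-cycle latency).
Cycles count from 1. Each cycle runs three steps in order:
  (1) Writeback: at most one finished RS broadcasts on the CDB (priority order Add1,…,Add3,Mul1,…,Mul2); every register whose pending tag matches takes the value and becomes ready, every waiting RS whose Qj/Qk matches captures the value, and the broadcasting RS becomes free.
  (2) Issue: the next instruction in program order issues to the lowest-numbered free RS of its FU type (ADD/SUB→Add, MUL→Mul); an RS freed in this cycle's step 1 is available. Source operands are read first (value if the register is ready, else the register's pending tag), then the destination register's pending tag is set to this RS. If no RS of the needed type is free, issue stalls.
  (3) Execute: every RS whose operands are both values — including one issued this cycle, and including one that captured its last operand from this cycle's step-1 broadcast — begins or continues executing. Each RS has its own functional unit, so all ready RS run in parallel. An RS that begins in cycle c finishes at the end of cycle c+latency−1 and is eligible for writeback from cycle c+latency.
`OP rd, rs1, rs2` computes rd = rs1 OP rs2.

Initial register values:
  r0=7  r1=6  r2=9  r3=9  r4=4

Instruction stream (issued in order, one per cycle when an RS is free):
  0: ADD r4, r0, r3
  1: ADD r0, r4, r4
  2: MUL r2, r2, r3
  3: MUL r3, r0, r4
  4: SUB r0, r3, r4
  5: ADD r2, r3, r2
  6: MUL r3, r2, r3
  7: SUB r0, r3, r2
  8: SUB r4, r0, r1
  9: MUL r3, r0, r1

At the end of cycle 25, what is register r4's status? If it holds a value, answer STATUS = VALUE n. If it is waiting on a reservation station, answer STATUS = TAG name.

STATUS = VALUE 303017

  c1: issue ADD r4<-Add1  regs: r0:7,r1:6,r2:9,r3:9,r4:Add1
  c2: issue ADD r0<-Add2  regs: r0:Add2,r1:6,r2:9,r3:9,r4:Add1
  c3: CDB Add1=16; issue MUL r2<-Mul1  regs: r0:Add2,r1:6,r2:Mul1,r3:9,r4:16
  c4: issue MUL r3<-Mul2  regs: r0:Add2,r1:6,r2:Mul1,r3:Mul2,r4:16
  c5: CDB Add2=32; issue SUB r0<-Add1  regs: r0:Add1,r1:6,r2:Mul1,r3:Mul2,r4:16
  c6: issue ADD r2<-Add2  regs: r0:Add1,r1:6,r2:Add2,r3:Mul2,r4:16
  c7: stall  regs: r0:Add1,r1:6,r2:Add2,r3:Mul2,r4:16
  c8: CDB Mul1=81; issue MUL r3<-Mul1  regs: r0:Add1,r1:6,r2:Add2,r3:Mul1,r4:16
  c9: issue SUB r0<-Add3  regs: r0:Add3,r1:6,r2:Add2,r3:Mul1,r4:16
  c10: CDB Mul2=512; stall  regs: r0:Add3,r1:6,r2:Add2,r3:Mul1,r4:16
  c11: stall  regs: r0:Add3,r1:6,r2:Add2,r3:Mul1,r4:16
  c12: CDB Add1=496; issue SUB r4<-Add1  regs: r0:Add3,r1:6,r2:Add2,r3:Mul1,r4:Add1
  c13: CDB Add2=593; issue MUL r3<-Mul2  regs: r0:Add3,r1:6,r2:593,r3:Mul2,r4:Add1
  c14: -  regs: r0:Add3,r1:6,r2:593,r3:Mul2,r4:Add1
  c15: -  regs: r0:Add3,r1:6,r2:593,r3:Mul2,r4:Add1
  c16: -  regs: r0:Add3,r1:6,r2:593,r3:Mul2,r4:Add1
  c17: -  regs: r0:Add3,r1:6,r2:593,r3:Mul2,r4:Add1
  c18: CDB Mul1=303616  regs: r0:Add3,r1:6,r2:593,r3:Mul2,r4:Add1
  c19: -  regs: r0:Add3,r1:6,r2:593,r3:Mul2,r4:Add1
  c20: CDB Add3=303023  regs: r0:303023,r1:6,r2:593,r3:Mul2,r4:Add1
  c21: -  regs: r0:303023,r1:6,r2:593,r3:Mul2,r4:Add1
  c22: CDB Add1=303017  regs: r0:303023,r1:6,r2:593,r3:Mul2,r4:303017
  c23: -  regs: r0:303023,r1:6,r2:593,r3:Mul2,r4:303017
  c24: -  regs: r0:303023,r1:6,r2:593,r3:Mul2,r4:303017
  c25: CDB Mul2=1818138  regs: r0:303023,r1:6,r2:593,r3:1818138,r4:303017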